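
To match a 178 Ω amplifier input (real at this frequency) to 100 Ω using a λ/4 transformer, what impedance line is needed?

Z_qwt = √(Z_0·R_L) = √(100 × 178) = √17800

Z_qwt ≈ 133 Ω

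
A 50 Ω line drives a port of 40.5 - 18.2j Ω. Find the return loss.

Γ = (-9.5 − j18.2)/(90.5 − j18.2), |Γ| = 0.222
RL = −20·log₁₀|Γ| = −20·log₁₀(0.222)

RL ≈ 13.1 dB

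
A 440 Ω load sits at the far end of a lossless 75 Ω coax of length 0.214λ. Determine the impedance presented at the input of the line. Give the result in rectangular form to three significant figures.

Z_in ≈ 13.4 − j16.7 Ω

βl = 2π × 0.214 = 77°
tan(βl) = tan(77°) = 4.35
Z_in = Z_0·(Z_L + jZ_0·tanβl)/(Z_0 + jZ_L·tanβl)
     = 75·(440 + j326)/(75 + j1910)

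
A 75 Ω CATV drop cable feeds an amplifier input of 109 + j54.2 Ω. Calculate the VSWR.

Γ = (Z_L − Z_0)/(Z_L + Z_0) = (34 + j54.2)/(184 + j54.2)
|Γ| = 64/192 = 0.334
VSWR = (1 + |Γ|)/(1 − |Γ|) = 1.33/0.666

VSWR ≈ 2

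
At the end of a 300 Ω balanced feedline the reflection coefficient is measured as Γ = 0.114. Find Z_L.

Z_L ≈ 377 Ω

Z_L = Z_0·(1 + Γ)/(1 − Γ) = 300·(1.11)/(0.886)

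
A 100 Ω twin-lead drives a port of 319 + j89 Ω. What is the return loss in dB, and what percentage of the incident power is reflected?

Γ = (219 + j89)/(419 + j89), |Γ| = 0.552
RL = −20·log₁₀(0.552) = 5.16 dB
P_refl/P_inc = |Γ|² = 0.305

RL ≈ 5.16 dB; 30.5% of incident power reflected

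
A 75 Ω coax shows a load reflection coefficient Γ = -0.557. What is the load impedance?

Z_L ≈ 21.3 Ω

Z_L = Z_0·(1 + Γ)/(1 − Γ) = 75·(0.443)/(1.56)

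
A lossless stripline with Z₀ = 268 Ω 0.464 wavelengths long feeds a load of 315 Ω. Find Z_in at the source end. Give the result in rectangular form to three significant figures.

Z_in ≈ 309 + j21.9 Ω

βl = 2π × 0.464 = 167°
tan(βl) = tan(167°) = -0.23
Z_in = Z_0·(Z_L + jZ_0·tanβl)/(Z_0 + jZ_L·tanβl)
     = 268·(315 − j61.7)/(268 − j72.5)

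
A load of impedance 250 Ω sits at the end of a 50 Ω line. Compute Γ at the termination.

Γ = (Z_L − Z_0)/(Z_L + Z_0) = (250 − 50)/(250 + 50) = 200/300

Γ = 0.667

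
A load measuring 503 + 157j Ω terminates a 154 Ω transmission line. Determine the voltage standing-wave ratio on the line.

Γ = (Z_L − Z_0)/(Z_L + Z_0) = (349 + j157)/(657 + j157)
|Γ| = 383/675 = 0.567
VSWR = (1 + |Γ|)/(1 − |Γ|) = 1.57/0.433

VSWR ≈ 3.61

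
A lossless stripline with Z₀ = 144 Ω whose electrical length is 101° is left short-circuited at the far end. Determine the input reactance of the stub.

tan(βl) = -5.14
For a short-circuited stub, Z_in = jZ_0·tan(βl)

X_in ≈ -741 Ω (capacitive)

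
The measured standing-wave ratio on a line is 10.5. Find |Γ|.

|Γ| ≈ 0.826

|Γ| = (S − 1)/(S + 1) = (10.5 − 1)/(10.5 + 1) = 9.5/11.5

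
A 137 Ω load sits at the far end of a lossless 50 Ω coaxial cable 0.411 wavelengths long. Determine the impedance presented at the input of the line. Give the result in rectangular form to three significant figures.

Z_in ≈ 48.4 + j51.7 Ω

βl = 2π × 0.411 = 148°
tan(βl) = tan(148°) = -0.626
Z_in = Z_0·(Z_L + jZ_0·tanβl)/(Z_0 + jZ_L·tanβl)
     = 50·(137 − j31.3)/(50 − j85.7)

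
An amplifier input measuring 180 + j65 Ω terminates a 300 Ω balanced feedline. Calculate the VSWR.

VSWR ≈ 1.78

Γ = (Z_L − Z_0)/(Z_L + Z_0) = (-120 + j65)/(480 + j65)
|Γ| = 136/484 = 0.282
VSWR = (1 + |Γ|)/(1 − |Γ|) = 1.28/0.718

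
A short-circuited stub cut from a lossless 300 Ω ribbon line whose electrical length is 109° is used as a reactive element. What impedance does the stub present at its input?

tan(βl) = -2.9
For a short-circuited stub, Z_in = jZ_0·tan(βl)

Z_in ≈ −j871 Ω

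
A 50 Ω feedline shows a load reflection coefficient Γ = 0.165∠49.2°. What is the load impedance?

Z_L = Z_0·(1 + Γ)/(1 − Γ) = 50·(1.11 + j0.125)/(0.892 − j0.125)

Z_L ≈ 59.9 + j15.4 Ω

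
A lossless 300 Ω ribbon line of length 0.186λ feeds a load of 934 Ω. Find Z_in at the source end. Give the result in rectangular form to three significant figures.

Z_in ≈ 112 − j112 Ω

βl = 2π × 0.186 = 67°
tan(βl) = tan(67°) = 2.35
Z_in = Z_0·(Z_L + jZ_0·tanβl)/(Z_0 + jZ_L·tanβl)
     = 300·(934 + j705)/(300 + j2200)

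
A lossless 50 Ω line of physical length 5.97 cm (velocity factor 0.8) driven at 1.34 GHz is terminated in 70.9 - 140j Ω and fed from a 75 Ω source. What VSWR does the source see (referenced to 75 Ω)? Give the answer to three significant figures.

VSWR ≈ 8.04

λ = v/f = 0.8·c / 1.34 GHz = 0.179 m
βl = 2π·l/λ = 2π × 0.333 = 120°
tan(βl) = -1.73
Z_in = Z_0·(Z_L + jZ_0·tanβl)/(Z_0 + jZ_L·tanβl) = 13.6 + j50.2 Ω
Γ_s = (Z_in − Z_s)/(Z_in + Z_s) = (-61.4 + j50.2)/(88.6 + j50.2), |Γ_s| = 0.779
VSWR = (1 + |Γ_s|)/(1 − |Γ_s|)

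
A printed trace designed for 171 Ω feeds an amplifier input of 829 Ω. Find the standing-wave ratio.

Γ = (829 − 171)/(829 + 171) = 0.658
VSWR = (1 + 0.658)/(1 − 0.658)

VSWR ≈ 4.85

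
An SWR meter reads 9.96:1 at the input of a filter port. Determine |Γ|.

|Γ| = (S − 1)/(S + 1) = (9.96 − 1)/(9.96 + 1) = 8.96/11

|Γ| ≈ 0.818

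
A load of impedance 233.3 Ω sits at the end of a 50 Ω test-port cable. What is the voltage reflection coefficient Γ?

Γ = 0.647

Γ = (Z_L − Z_0)/(Z_L + Z_0) = (233.3 − 50)/(233.3 + 50) = 183.3/283.3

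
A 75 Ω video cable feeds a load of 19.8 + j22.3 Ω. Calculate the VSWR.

VSWR ≈ 4.15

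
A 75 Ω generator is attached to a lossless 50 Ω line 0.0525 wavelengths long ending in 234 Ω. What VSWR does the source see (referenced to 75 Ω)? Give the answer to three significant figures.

βl = 2π × 0.0525 = 18.9°
tan(βl) = 0.342
Z_in = Z_0·(Z_L + jZ_0·tanβl)/(Z_0 + jZ_L·tanβl) = 73.3 − j100 Ω
Γ_s = (Z_in − Z_s)/(Z_in + Z_s) = (-1.72 − j100)/(148 − j100), |Γ_s| = 0.56
VSWR = (1 + |Γ_s|)/(1 − |Γ_s|)

VSWR ≈ 3.55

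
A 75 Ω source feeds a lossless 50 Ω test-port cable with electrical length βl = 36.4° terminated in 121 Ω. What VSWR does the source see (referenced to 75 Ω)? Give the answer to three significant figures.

VSWR ≈ 2.41

tan(βl) = 0.737
Z_in = Z_0·(Z_L + jZ_0·tanβl)/(Z_0 + jZ_L·tanβl) = 44.6 − j42.8 Ω
Γ_s = (Z_in − Z_s)/(Z_in + Z_s) = (-30.4 − j42.8)/(120 − j42.8), |Γ_s| = 0.413
VSWR = (1 + |Γ_s|)/(1 − |Γ_s|)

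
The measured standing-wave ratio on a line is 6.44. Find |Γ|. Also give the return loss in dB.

|Γ| ≈ 0.731; return loss ≈ 2.72 dB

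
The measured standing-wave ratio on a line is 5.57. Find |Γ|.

|Γ| ≈ 0.696

|Γ| = (S − 1)/(S + 1) = (5.57 − 1)/(5.57 + 1) = 4.57/6.57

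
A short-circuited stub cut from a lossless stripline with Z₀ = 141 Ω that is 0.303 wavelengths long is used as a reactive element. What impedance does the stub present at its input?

Z_in ≈ −j408 Ω

βl = 2π × 0.303 = 109°
tan(βl) = -2.89
For a short-circuited stub, Z_in = jZ_0·tan(βl)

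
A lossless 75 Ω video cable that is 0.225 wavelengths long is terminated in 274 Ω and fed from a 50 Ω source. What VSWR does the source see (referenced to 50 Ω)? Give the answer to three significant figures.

βl = 2π × 0.225 = 81°
tan(βl) = 6.31
Z_in = Z_0·(Z_L + jZ_0·tanβl)/(Z_0 + jZ_L·tanβl) = 21 − j11 Ω
Γ_s = (Z_in − Z_s)/(Z_in + Z_s) = (-29 − j11)/(71 − j11), |Γ_s| = 0.431
VSWR = (1 + |Γ_s|)/(1 − |Γ_s|)

VSWR ≈ 2.52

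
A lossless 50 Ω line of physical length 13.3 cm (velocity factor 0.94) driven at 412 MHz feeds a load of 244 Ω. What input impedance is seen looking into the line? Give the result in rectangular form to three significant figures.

Z_in ≈ 11.5 − j17.4 Ω

λ = v/f = 0.94·c / 412 MHz = 0.684 m
βl = 2π·l/λ = 2π × 0.194 = 70°
tan(βl) = tan(70°) = 2.74
Z_in = Z_0·(Z_L + jZ_0·tanβl)/(Z_0 + jZ_L·tanβl)
     = 50·(244 + j137)/(50 + j669)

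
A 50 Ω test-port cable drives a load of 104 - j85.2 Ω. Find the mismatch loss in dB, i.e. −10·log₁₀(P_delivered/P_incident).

mismatch loss ≈ 1.73 dB

Γ = (54 − j85.2)/(154 − j85.2), |Γ| = 0.573
|Γ|² = 0.328, so P_del/P_inc = 1 − |Γ|² = 0.672
ML = −10·log₁₀(1 − |Γ|²)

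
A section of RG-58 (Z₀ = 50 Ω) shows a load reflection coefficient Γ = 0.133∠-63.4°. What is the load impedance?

Z_L ≈ 54.7 − j13.2 Ω

Z_L = Z_0·(1 + Γ)/(1 − Γ) = 50·(1.06 − j0.119)/(0.94 + j0.119)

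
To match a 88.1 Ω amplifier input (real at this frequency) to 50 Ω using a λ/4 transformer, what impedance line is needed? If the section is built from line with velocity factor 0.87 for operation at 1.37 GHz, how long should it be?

Z_qwt = √(Z_0·R_L) = √(50 × 88.1) = √4405
λ = 0.87·c/f = 0.191 m, so l = λ/4 = 0.0476 m

Z_qwt ≈ 66.4 Ω; length ≈ 4.76 cm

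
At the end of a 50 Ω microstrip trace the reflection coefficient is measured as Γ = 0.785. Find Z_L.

Z_L ≈ 415 Ω

Z_L = Z_0·(1 + Γ)/(1 − Γ) = 50·(1.79)/(0.215)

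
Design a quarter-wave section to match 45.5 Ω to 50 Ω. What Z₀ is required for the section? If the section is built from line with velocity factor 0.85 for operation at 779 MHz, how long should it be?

Z_qwt ≈ 47.7 Ω; length ≈ 8.18 cm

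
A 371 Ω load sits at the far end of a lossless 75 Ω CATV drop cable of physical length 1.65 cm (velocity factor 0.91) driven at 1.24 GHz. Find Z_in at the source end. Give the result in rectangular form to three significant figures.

λ = v/f = 0.91·c / 1.24 GHz = 0.22 m
βl = 2π·l/λ = 2π × 0.0749 = 27°
tan(βl) = tan(27°) = 0.509
Z_in = Z_0·(Z_L + jZ_0·tanβl)/(Z_0 + jZ_L·tanβl)
     = 75·(371 + j38.2)/(75 + j189)

Z_in ≈ 63.6 − j122 Ω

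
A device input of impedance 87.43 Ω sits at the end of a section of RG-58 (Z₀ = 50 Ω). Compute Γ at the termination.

Γ = (Z_L − Z_0)/(Z_L + Z_0) = (87.43 − 50)/(87.43 + 50) = 37.43/137.4

Γ = 0.272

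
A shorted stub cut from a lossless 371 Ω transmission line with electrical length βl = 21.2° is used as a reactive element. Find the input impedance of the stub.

Z_in ≈ +j144 Ω

tan(βl) = 0.388
For a shorted stub, Z_in = jZ_0·tan(βl)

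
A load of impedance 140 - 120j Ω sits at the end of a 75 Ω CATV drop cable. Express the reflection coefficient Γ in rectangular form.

Γ ≈ 0.468 − j0.297

Γ = (Z_L − Z_0)/(Z_L + Z_0) = (65 − j120)/(215 − j120)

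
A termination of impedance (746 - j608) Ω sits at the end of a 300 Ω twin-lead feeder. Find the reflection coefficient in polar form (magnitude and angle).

Γ ≈ 0.623 ∠ -23.6°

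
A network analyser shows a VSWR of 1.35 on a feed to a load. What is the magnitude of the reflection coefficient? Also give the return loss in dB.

|Γ| ≈ 0.149; return loss ≈ 16.5 dB

|Γ| = (S − 1)/(S + 1) = (1.35 − 1)/(1.35 + 1) = 0.35/2.35
RL = −20·log₁₀|Γ| = −20·log₁₀(0.149)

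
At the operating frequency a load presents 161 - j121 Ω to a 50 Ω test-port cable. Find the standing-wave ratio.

Γ = (Z_L − Z_0)/(Z_L + Z_0) = (111 − j121)/(211 − j121)
|Γ| = 164/243 = 0.675
VSWR = (1 + |Γ|)/(1 − |Γ|) = 1.68/0.325

VSWR ≈ 5.16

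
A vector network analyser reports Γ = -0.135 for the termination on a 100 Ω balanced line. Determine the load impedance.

Z_L ≈ 76.2 Ω

Z_L = Z_0·(1 + Γ)/(1 − Γ) = 100·(0.865)/(1.14)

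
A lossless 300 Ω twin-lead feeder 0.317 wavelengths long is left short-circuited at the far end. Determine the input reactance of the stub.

βl = 2π × 0.317 = 114°
tan(βl) = -2.23
For a short-circuited stub, Z_in = jZ_0·tan(βl)

X_in ≈ -670 Ω (capacitive)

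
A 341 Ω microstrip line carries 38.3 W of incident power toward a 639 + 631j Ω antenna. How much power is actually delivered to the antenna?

P_delivered ≈ 24.6 W

|Γ| = |(298 + j631)/(980 + j631)| = 0.599
|Γ|² = 0.358
P_refl = |Γ|²·P_inc = 13.7 W, P_del = (1 − |Γ|²)·P_inc = 24.6 W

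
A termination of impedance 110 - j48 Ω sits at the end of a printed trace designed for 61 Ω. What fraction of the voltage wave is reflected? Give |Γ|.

Γ = (Z_L − Z_0)/(Z_L + Z_0) = (49 − j48)/(171 − j48)
|Γ| = 68.6/178

|Γ| ≈ 0.386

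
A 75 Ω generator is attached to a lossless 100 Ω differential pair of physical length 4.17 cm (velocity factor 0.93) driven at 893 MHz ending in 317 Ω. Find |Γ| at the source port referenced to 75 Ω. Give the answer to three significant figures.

λ = v/f = 0.93·c / 893 MHz = 0.312 m
βl = 2π·l/λ = 2π × 0.133 = 48°
tan(βl) = 1.11
Z_in = Z_0·(Z_L + jZ_0·tanβl)/(Z_0 + jZ_L·tanβl) = 52.8 − j74.9 Ω
Γ_s = (Z_in − Z_s)/(Z_in + Z_s) = (-22.2 − j74.9)/(128 − j74.9), |Γ_s| = 0.528

|Γ| ≈ 0.528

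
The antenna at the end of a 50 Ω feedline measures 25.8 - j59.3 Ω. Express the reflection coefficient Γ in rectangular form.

Γ ≈ 0.182 − j0.64

Γ = (Z_L − Z_0)/(Z_L + Z_0) = (-24.2 − j59.3)/(75.8 − j59.3)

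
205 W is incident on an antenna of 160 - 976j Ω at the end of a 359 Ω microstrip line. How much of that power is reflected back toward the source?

P_reflected ≈ 166 W

|Γ| = |(-199 − j976)/(519 − j976)| = 0.901
|Γ|² = 0.812
P_refl = |Γ|²·P_inc = 166 W, P_del = (1 − |Γ|²)·P_inc = 38.5 W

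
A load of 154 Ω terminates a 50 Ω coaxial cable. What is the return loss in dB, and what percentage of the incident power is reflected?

RL ≈ 5.85 dB; 26% of incident power reflected

Γ = (154 − 50)/(154 + 50) = 0.51
RL = −20·log₁₀(0.51) = 5.85 dB
P_refl/P_inc = |Γ|² = 0.26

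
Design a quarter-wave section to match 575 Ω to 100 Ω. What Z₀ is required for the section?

Z_qwt ≈ 240 Ω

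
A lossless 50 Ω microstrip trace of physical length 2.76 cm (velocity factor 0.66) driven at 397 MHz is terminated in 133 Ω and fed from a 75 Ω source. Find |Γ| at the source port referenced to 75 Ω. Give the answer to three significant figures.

λ = v/f = 0.66·c / 397 MHz = 0.499 m
βl = 2π·l/λ = 2π × 0.0553 = 19.9°
tan(βl) = 0.362
Z_in = Z_0·(Z_L + jZ_0·tanβl)/(Z_0 + jZ_L·tanβl) = 78 − j57.1 Ω
Γ_s = (Z_in − Z_s)/(Z_in + Z_s) = (2.99 − j57.1)/(153 − j57.1), |Γ_s| = 0.35

|Γ| ≈ 0.35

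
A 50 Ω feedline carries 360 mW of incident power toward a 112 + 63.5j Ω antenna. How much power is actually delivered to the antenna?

P_delivered ≈ 266 mW

|Γ| = |(62 + j63.5)/(162 + j63.5)| = 0.51
|Γ|² = 0.26
P_refl = |Γ|²·P_inc = 93.7 mW, P_del = (1 − |Γ|²)·P_inc = 266 mW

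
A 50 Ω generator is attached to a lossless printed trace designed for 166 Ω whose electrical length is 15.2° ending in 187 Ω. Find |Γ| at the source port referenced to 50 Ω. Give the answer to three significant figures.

|Γ| ≈ 0.573

tan(βl) = 0.272
Z_in = Z_0·(Z_L + jZ_0·tanβl)/(Z_0 + jZ_L·tanβl) = 184 − j11.1 Ω
Γ_s = (Z_in − Z_s)/(Z_in + Z_s) = (134 − j11.1)/(234 − j11.1), |Γ_s| = 0.573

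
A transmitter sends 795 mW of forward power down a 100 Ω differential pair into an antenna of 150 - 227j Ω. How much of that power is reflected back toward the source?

P_reflected ≈ 377 mW

|Γ| = |(50 − j227)/(250 − j227)| = 0.688
|Γ|² = 0.474
P_refl = |Γ|²·P_inc = 377 mW, P_del = (1 − |Γ|²)·P_inc = 418 mW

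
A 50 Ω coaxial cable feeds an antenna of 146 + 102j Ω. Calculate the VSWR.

VSWR ≈ 4.46

Γ = (Z_L − Z_0)/(Z_L + Z_0) = (96 + j102)/(196 + j102)
|Γ| = 140/221 = 0.634
VSWR = (1 + |Γ|)/(1 − |Γ|) = 1.63/0.366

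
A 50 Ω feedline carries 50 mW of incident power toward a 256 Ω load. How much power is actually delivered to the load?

P_delivered ≈ 27.3 mW

Γ = (256 − 50)/(256 + 50) = 0.673
|Γ|² = 0.453
P_refl = |Γ|²·P_inc = 22.7 mW, P_del = (1 − |Γ|²)·P_inc = 27.3 mW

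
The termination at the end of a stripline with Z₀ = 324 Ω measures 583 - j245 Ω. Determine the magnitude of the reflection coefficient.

|Γ| ≈ 0.379

Γ = (Z_L − Z_0)/(Z_L + Z_0) = (259 − j245)/(907 − j245)
|Γ| = 357/940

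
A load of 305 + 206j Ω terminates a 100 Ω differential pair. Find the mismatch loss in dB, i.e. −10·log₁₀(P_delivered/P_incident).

Γ = (205 + j206)/(405 + j206), |Γ| = 0.64
|Γ|² = 0.409, so P_del/P_inc = 1 − |Γ|² = 0.591
ML = −10·log₁₀(1 − |Γ|²)

mismatch loss ≈ 2.28 dB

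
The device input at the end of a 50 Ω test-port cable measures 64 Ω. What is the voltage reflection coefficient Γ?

Γ = (Z_L − Z_0)/(Z_L + Z_0) = (64 − 50)/(64 + 50) = 14/114

Γ = 0.123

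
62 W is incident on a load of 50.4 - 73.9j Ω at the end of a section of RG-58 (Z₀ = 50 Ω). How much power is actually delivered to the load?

|Γ| = |(0.4 − j73.9)/(100.4 − j73.9)| = 0.593
|Γ|² = 0.351
P_refl = |Γ|²·P_inc = 21.8 W, P_del = (1 − |Γ|²)·P_inc = 40.2 W

P_delivered ≈ 40.2 W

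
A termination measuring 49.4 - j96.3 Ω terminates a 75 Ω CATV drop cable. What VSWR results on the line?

Γ = (Z_L − Z_0)/(Z_L + Z_0) = (-25.6 − j96.3)/(124.4 − j96.3)
|Γ| = 99.6/157 = 0.633
VSWR = (1 + |Γ|)/(1 − |Γ|) = 1.63/0.367

VSWR ≈ 4.46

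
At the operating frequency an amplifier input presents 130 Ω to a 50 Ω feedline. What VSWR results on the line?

VSWR ≈ 2.6

Γ = (130 − 50)/(130 + 50) = 0.444
VSWR = (1 + 0.444)/(1 − 0.444)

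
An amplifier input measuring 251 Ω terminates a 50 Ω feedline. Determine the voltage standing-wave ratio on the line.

For a purely resistive load, VSWR = R_L/Z_0 or Z_0/R_L (whichever > 1) = 251/50

VSWR ≈ 5.02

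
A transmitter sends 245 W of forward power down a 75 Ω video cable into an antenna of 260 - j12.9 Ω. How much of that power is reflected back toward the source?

P_reflected ≈ 75 W

|Γ| = |(185 − j12.9)/(335 − j12.9)| = 0.553
|Γ|² = 0.306
P_refl = |Γ|²·P_inc = 75 W, P_del = (1 − |Γ|²)·P_inc = 170 W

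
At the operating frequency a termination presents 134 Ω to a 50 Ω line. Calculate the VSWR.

VSWR ≈ 2.68

Γ = (134 − 50)/(134 + 50) = 0.457
VSWR = (1 + 0.457)/(1 − 0.457)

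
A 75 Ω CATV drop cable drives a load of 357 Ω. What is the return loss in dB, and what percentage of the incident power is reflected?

Γ = (357 − 75)/(357 + 75) = 0.653
RL = −20·log₁₀(0.653) = 3.7 dB
P_refl/P_inc = |Γ|² = 0.426

RL ≈ 3.7 dB; 42.6% of incident power reflected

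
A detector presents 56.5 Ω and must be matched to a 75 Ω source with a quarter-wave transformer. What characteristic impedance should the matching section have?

Z_qwt = √(Z_0·R_L) = √(75 × 56.5) = √4238

Z_qwt ≈ 65.1 Ω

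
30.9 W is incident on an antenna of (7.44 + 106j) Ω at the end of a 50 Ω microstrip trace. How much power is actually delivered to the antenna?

|Γ| = |(-42.56 + j106)/(57.44 + j106)| = 0.947
|Γ|² = 0.898
P_refl = |Γ|²·P_inc = 27.7 W, P_del = (1 − |Γ|²)·P_inc = 3.16 W

P_delivered ≈ 3.16 W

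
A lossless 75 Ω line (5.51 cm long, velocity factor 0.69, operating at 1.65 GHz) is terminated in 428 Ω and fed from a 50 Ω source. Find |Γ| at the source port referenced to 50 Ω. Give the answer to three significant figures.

λ = v/f = 0.69·c / 1.65 GHz = 0.125 m
βl = 2π·l/λ = 2π × 0.439 = 158°
tan(βl) = -0.402
Z_in = Z_0·(Z_L + jZ_0·tanβl)/(Z_0 + jZ_L·tanβl) = 79.5 + j152 Ω
Γ_s = (Z_in − Z_s)/(Z_in + Z_s) = (29.5 + j152)/(129 + j152), |Γ_s| = 0.776

|Γ| ≈ 0.776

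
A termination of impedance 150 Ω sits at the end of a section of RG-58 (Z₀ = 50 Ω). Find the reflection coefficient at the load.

Γ = 0.5

Γ = (Z_L − Z_0)/(Z_L + Z_0) = (150 − 50)/(150 + 50) = 100/200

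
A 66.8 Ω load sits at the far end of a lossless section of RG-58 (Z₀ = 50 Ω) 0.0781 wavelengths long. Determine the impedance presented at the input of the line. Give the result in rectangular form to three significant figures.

Z_in ≈ 56.9 − j13.9 Ω

βl = 2π × 0.0781 = 28.1°
tan(βl) = tan(28.1°) = 0.534
Z_in = Z_0·(Z_L + jZ_0·tanβl)/(Z_0 + jZ_L·tanβl)
     = 50·(66.8 + j26.7)/(50 + j35.7)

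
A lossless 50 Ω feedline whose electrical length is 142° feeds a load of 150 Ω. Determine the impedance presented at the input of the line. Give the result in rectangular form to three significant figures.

Z_in ≈ 37.2 + j48.1 Ω

tan(βl) = tan(142°) = -0.781
Z_in = Z_0·(Z_L + jZ_0·tanβl)/(Z_0 + jZ_L·tanβl)
     = 50·(150 − j39.1)/(50 − j117)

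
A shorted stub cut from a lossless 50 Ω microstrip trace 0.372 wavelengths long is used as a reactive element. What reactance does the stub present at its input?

βl = 2π × 0.372 = 134°
tan(βl) = -1.04
For a shorted stub, Z_in = jZ_0·tan(βl)

X_in ≈ -51.9 Ω (capacitive)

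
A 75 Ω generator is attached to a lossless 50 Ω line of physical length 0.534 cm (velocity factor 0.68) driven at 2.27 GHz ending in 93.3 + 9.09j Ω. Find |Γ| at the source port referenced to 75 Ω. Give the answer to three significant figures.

λ = v/f = 0.68·c / 2.27 GHz = 0.0899 m
βl = 2π·l/λ = 2π × 0.0594 = 21.4°
tan(βl) = 0.392
Z_in = Z_0·(Z_L + jZ_0·tanβl)/(Z_0 + jZ_L·tanβl) = 77 − j29.8 Ω
Γ_s = (Z_in − Z_s)/(Z_in + Z_s) = (2.04 − j29.8)/(152 − j29.8), |Γ_s| = 0.193

|Γ| ≈ 0.193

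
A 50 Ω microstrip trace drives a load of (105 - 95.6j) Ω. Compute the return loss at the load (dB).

RL ≈ 4.36 dB

Γ = (55 − j95.6)/(155 − j95.6), |Γ| = 0.606
RL = −20·log₁₀|Γ| = −20·log₁₀(0.606)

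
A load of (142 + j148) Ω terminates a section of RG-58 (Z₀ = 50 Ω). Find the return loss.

Γ = (92 + j148)/(192 + j148), |Γ| = 0.719
RL = −20·log₁₀|Γ| = −20·log₁₀(0.719)

RL ≈ 2.87 dB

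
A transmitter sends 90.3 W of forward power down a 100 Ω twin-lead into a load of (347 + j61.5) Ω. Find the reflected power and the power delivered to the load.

|Γ| = |(247 + j61.5)/(447 + j61.5)| = 0.564
|Γ|² = 0.318
P_refl = |Γ|²·P_inc = 28.7 W, P_del = (1 − |Γ|²)·P_inc = 61.6 W

P_reflected ≈ 28.7 W; P_delivered ≈ 61.6 W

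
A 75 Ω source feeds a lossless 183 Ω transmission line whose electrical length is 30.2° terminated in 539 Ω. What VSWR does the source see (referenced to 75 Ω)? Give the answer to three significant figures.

VSWR ≈ 5.82

tan(βl) = 0.582
Z_in = Z_0·(Z_L + jZ_0·tanβl)/(Z_0 + jZ_L·tanβl) = 183 − j208 Ω
Γ_s = (Z_in − Z_s)/(Z_in + Z_s) = (108 − j208)/(258 − j208), |Γ_s| = 0.707
VSWR = (1 + |Γ_s|)/(1 − |Γ_s|)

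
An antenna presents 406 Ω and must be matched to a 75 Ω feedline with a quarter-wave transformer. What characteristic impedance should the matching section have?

Z_qwt ≈ 174 Ω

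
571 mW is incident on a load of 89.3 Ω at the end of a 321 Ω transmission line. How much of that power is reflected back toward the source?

Γ = (89.3 − 321)/(89.3 + 321) = -0.565
|Γ|² = 0.319
P_refl = |Γ|²·P_inc = 182 mW, P_del = (1 − |Γ|²)·P_inc = 389 mW

P_reflected ≈ 182 mW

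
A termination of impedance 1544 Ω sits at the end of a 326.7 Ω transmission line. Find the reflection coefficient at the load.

Γ = 0.651

Γ = (Z_L − Z_0)/(Z_L + Z_0) = (1544 − 326.7)/(1544 + 326.7) = 1217/1871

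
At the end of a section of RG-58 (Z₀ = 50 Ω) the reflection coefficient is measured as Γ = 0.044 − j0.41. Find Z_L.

Z_L = Z_0·(1 + Γ)/(1 − Γ) = 50·(1.04 − j0.41)/(0.956 + j0.41)

Z_L ≈ 38.4 − j37.9 Ω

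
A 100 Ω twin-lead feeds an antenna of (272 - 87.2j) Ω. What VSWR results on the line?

Γ = (Z_L − Z_0)/(Z_L + Z_0) = (172 − j87.2)/(372 − j87.2)
|Γ| = 193/382 = 0.505
VSWR = (1 + |Γ|)/(1 − |Γ|) = 1.5/0.495

VSWR ≈ 3.04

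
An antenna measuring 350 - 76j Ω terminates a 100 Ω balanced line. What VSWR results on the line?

VSWR ≈ 3.68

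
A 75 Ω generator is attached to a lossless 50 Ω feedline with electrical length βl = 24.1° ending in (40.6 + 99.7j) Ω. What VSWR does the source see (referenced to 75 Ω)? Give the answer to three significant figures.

tan(βl) = 0.447
Z_in = Z_0·(Z_L + jZ_0·tanβl)/(Z_0 + jZ_L·tanβl) = 339 − j10.9 Ω
Γ_s = (Z_in − Z_s)/(Z_in + Z_s) = (264 − j10.9)/(414 − j10.9), |Γ_s| = 0.638
VSWR = (1 + |Γ_s|)/(1 − |Γ_s|)

VSWR ≈ 4.53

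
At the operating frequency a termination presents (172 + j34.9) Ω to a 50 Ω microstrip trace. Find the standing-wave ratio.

VSWR ≈ 3.59

Γ = (Z_L − Z_0)/(Z_L + Z_0) = (122 + j34.9)/(222 + j34.9)
|Γ| = 127/225 = 0.565
VSWR = (1 + |Γ|)/(1 − |Γ|) = 1.56/0.435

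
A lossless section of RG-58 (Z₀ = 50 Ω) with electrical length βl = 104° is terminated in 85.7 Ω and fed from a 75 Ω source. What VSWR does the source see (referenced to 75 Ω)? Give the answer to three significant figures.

VSWR ≈ 2.51

tan(βl) = -4.01
Z_in = Z_0·(Z_L + jZ_0·tanβl)/(Z_0 + jZ_L·tanβl) = 30.3 + j8.05 Ω
Γ_s = (Z_in − Z_s)/(Z_in + Z_s) = (-44.7 + j8.05)/(105 + j8.05), |Γ_s| = 0.43
VSWR = (1 + |Γ_s|)/(1 − |Γ_s|)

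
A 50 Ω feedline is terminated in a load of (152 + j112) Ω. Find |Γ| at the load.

Γ = (Z_L − Z_0)/(Z_L + Z_0) = (102 + j112)/(202 + j112)
|Γ| = 151/231

|Γ| ≈ 0.656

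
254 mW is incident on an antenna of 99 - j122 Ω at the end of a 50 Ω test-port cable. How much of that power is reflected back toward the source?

P_reflected ≈ 118 mW

|Γ| = |(49 − j122)/(149 − j122)| = 0.683
|Γ|² = 0.466
P_refl = |Γ|²·P_inc = 118 mW, P_del = (1 − |Γ|²)·P_inc = 136 mW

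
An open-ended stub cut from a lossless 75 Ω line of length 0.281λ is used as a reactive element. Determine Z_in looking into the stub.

Z_in ≈ +j14.8 Ω

βl = 2π × 0.281 = 101°
tan(βl) = -5.07
For an open-ended stub, Z_in = −jZ_0·cot(βl) = −jZ_0/tan(βl)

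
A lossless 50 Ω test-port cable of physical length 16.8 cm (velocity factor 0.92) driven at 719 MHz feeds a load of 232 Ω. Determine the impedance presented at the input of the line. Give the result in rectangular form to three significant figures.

λ = v/f = 0.92·c / 719 MHz = 0.384 m
βl = 2π·l/λ = 2π × 0.438 = 158°
tan(βl) = tan(158°) = -0.413
Z_in = Z_0·(Z_L + jZ_0·tanβl)/(Z_0 + jZ_L·tanβl)
     = 50·(232 − j20.7)/(50 − j95.8)

Z_in ≈ 58.1 + j90.7 Ω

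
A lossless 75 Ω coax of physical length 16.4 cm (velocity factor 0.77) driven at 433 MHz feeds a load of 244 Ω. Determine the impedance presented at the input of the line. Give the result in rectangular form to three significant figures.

λ = v/f = 0.77·c / 433 MHz = 0.533 m
βl = 2π·l/λ = 2π × 0.307 = 111°
tan(βl) = tan(111°) = -2.65
Z_in = Z_0·(Z_L + jZ_0·tanβl)/(Z_0 + jZ_L·tanβl)
     = 75·(244 − j199)/(75 − j647)

Z_in ≈ 26 + j25.3 Ω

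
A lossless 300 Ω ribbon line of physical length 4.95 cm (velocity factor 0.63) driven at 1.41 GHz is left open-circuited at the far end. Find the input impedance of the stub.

λ = v/f = 0.63·c / 1.41 GHz = 0.134 m
βl = 2π·l/λ = 2π × 0.369 = 133°
tan(βl) = -1.07
For an open-circuited stub, Z_in = −jZ_0·cot(βl) = −jZ_0/tan(βl)

Z_in ≈ +j279 Ω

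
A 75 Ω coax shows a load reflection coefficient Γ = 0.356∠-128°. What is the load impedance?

Z_L = Z_0·(1 + Γ)/(1 − Γ) = 75·(0.781 − j0.281)/(1.22 + j0.281)

Z_L ≈ 41.8 − j26.9 Ω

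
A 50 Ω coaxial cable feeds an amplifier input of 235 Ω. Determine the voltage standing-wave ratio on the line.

VSWR ≈ 4.7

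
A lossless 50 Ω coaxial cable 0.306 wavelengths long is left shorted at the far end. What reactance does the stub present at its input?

X_in ≈ -136 Ω (capacitive)

βl = 2π × 0.306 = 110°
tan(βl) = -2.72
For a shorted stub, Z_in = jZ_0·tan(βl)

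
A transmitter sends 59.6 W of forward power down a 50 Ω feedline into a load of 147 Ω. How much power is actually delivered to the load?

Γ = (147 − 50)/(147 + 50) = 0.492
|Γ|² = 0.242
P_refl = |Γ|²·P_inc = 14.4 W, P_del = (1 − |Γ|²)·P_inc = 45.2 W

P_delivered ≈ 45.2 W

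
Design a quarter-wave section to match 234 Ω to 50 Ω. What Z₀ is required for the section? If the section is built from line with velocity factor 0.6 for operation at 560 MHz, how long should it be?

Z_qwt ≈ 108 Ω; length ≈ 8.04 cm

Z_qwt = √(Z_0·R_L) = √(50 × 234) = √11700
λ = 0.6·c/f = 0.321 m, so l = λ/4 = 0.0804 m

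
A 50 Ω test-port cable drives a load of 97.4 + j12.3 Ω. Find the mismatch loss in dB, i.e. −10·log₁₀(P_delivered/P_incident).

Γ = (47.4 + j12.3)/(147.4 + j12.3), |Γ| = 0.331
|Γ|² = 0.11, so P_del/P_inc = 1 − |Γ|² = 0.89
ML = −10·log₁₀(1 − |Γ|²)

mismatch loss ≈ 0.504 dB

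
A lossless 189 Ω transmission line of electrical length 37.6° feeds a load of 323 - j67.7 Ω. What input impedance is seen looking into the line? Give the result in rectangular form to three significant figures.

Z_in ≈ 153 − j97 Ω

tan(βl) = tan(37.6°) = 0.77
Z_in = Z_0·(Z_L + jZ_0·tanβl)/(Z_0 + jZ_L·tanβl)
     = 189·(323 + j77.8)/(241 + j249)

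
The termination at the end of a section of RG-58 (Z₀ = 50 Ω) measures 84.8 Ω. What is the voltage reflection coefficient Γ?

Γ = (Z_L − Z_0)/(Z_L + Z_0) = (84.8 − 50)/(84.8 + 50) = 34.8/134.8

Γ = 0.258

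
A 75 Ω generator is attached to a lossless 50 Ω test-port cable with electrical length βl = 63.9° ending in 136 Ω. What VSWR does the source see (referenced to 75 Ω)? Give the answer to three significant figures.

VSWR ≈ 3.67

tan(βl) = 2.04
Z_in = Z_0·(Z_L + jZ_0·tanβl)/(Z_0 + jZ_L·tanβl) = 22.1 − j20.5 Ω
Γ_s = (Z_in − Z_s)/(Z_in + Z_s) = (-52.9 − j20.5)/(97.1 − j20.5), |Γ_s| = 0.572
VSWR = (1 + |Γ_s|)/(1 − |Γ_s|)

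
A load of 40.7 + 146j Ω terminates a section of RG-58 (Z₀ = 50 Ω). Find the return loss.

RL ≈ 1.4 dB

Γ = (-9.3 + j146)/(90.7 + j146), |Γ| = 0.851
RL = −20·log₁₀|Γ| = −20·log₁₀(0.851)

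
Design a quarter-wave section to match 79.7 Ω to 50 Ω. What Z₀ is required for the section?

Z_qwt = √(Z_0·R_L) = √(50 × 79.7) = √3985

Z_qwt ≈ 63.1 Ω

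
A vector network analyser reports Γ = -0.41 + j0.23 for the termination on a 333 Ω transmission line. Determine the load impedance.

Z_L = Z_0·(1 + Γ)/(1 − Γ) = 333·(0.59 + j0.23)/(1.41 − j0.23)

Z_L ≈ 127 + j75.1 Ω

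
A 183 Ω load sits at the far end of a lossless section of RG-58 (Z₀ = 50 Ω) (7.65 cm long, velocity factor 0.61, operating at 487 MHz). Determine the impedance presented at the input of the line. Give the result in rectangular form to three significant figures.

λ = v/f = 0.61·c / 487 MHz = 0.376 m
βl = 2π·l/λ = 2π × 0.204 = 73.3°
tan(βl) = tan(73.3°) = 3.33
Z_in = Z_0·(Z_L + jZ_0·tanβl)/(Z_0 + jZ_L·tanβl)
     = 50·(183 + j167)/(50 + j610)

Z_in ≈ 14.8 − j13.8 Ω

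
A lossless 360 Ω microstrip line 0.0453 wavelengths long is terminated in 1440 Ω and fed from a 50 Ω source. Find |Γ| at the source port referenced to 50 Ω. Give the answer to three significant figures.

|Γ| ≈ 0.928

βl = 2π × 0.0453 = 16.3°
tan(βl) = 0.293
Z_in = Z_0·(Z_L + jZ_0·tanβl)/(Z_0 + jZ_L·tanβl) = 660 − j667 Ω
Γ_s = (Z_in − Z_s)/(Z_in + Z_s) = (610 − j667)/(710 − j667), |Γ_s| = 0.928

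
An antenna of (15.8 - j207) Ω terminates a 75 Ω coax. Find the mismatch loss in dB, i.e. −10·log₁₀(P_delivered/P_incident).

Γ = (-59.2 − j207)/(90.8 − j207), |Γ| = 0.952
|Γ|² = 0.907, so P_del/P_inc = 1 − |Γ|² = 0.0928
ML = −10·log₁₀(1 − |Γ|²)

mismatch loss ≈ 10.3 dB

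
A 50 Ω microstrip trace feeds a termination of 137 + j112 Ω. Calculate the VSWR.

VSWR ≈ 4.72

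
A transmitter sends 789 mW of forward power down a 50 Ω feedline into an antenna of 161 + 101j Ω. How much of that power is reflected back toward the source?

|Γ| = |(111 + j101)/(211 + j101)| = 0.642
|Γ|² = 0.412
P_refl = |Γ|²·P_inc = 325 mW, P_del = (1 − |Γ|²)·P_inc = 464 mW

P_reflected ≈ 325 mW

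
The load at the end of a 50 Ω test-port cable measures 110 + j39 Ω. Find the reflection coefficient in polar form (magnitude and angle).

Γ = (Z_L − Z_0)/(Z_L + Z_0) = (60 + j39)/(160 + j39)
|Γ| = 71.6/165 = 0.435

Γ ≈ 0.435 ∠ 19.3°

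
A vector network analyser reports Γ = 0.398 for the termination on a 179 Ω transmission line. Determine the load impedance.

Z_L = Z_0·(1 + Γ)/(1 − Γ) = 179·(1.4)/(0.602)

Z_L ≈ 416 Ω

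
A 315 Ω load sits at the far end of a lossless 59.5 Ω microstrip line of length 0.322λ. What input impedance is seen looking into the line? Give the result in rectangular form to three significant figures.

βl = 2π × 0.322 = 116°
tan(βl) = tan(116°) = -2.06
Z_in = Z_0·(Z_L + jZ_0·tanβl)/(Z_0 + jZ_L·tanβl)
     = 59.5·(315 − j122)/(59.5 − j648)

Z_in ≈ 13.8 + j27.7 Ω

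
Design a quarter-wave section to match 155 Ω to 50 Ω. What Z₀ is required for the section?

Z_qwt ≈ 88 Ω

Z_qwt = √(Z_0·R_L) = √(50 × 155) = √7750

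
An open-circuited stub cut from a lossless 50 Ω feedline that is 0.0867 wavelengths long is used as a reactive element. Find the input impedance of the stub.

βl = 2π × 0.0867 = 31.2°
tan(βl) = 0.606
For an open-circuited stub, Z_in = −jZ_0·cot(βl) = −jZ_0/tan(βl)

Z_in ≈ −j82.5 Ω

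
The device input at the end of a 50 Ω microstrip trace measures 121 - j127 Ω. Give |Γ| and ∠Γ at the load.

Γ ≈ 0.683 ∠ -24.2°

Γ = (Z_L − Z_0)/(Z_L + Z_0) = (71 − j127)/(171 − j127)
|Γ| = 145/213 = 0.683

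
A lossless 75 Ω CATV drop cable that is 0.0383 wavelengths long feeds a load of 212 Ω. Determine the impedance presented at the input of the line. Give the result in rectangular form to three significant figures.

Z_in ≈ 152 − j86.9 Ω

βl = 2π × 0.0383 = 13.8°
tan(βl) = tan(13.8°) = 0.245
Z_in = Z_0·(Z_L + jZ_0·tanβl)/(Z_0 + jZ_L·tanβl)
     = 75·(212 + j18.4)/(75 + j52)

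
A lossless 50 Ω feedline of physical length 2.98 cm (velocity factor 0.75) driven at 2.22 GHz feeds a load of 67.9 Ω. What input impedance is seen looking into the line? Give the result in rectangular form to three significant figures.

λ = v/f = 0.75·c / 2.22 GHz = 0.101 m
βl = 2π·l/λ = 2π × 0.294 = 106°
tan(βl) = tan(106°) = -3.52
Z_in = Z_0·(Z_L + jZ_0·tanβl)/(Z_0 + jZ_L·tanβl)
     = 50·(67.9 − j176)/(50 − j239)

Z_in ≈ 38.1 + j6.23 Ω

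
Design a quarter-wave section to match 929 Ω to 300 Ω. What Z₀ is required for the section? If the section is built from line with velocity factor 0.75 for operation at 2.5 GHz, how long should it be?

Z_qwt ≈ 528 Ω; length ≈ 2.25 cm

Z_qwt = √(Z_0·R_L) = √(300 × 929) = √278700
λ = 0.75·c/f = 0.09 m, so l = λ/4 = 0.0225 m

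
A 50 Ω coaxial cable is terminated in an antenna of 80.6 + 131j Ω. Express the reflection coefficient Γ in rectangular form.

Γ = (Z_L − Z_0)/(Z_L + Z_0) = (30.6 + j131)/(130.6 + j131)

Γ ≈ 0.618 + j0.383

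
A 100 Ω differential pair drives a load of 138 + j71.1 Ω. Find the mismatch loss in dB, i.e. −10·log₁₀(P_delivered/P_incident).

Γ = (38 + j71.1)/(238 + j71.1), |Γ| = 0.325
|Γ|² = 0.105, so P_del/P_inc = 1 − |Γ|² = 0.895
ML = −10·log₁₀(1 − |Γ|²)

mismatch loss ≈ 0.483 dB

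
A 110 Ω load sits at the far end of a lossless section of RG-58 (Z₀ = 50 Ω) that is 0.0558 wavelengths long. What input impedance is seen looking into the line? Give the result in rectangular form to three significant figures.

Z_in ≈ 75.7 − j42.6 Ω

βl = 2π × 0.0558 = 20.1°
tan(βl) = tan(20.1°) = 0.366
Z_in = Z_0·(Z_L + jZ_0·tanβl)/(Z_0 + jZ_L·tanβl)
     = 50·(110 + j18.3)/(50 + j40.2)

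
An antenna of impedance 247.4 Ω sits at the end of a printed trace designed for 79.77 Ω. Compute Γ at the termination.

Γ = (Z_L − Z_0)/(Z_L + Z_0) = (247.4 − 79.77)/(247.4 + 79.77) = 167.6/327.2

Γ = 0.512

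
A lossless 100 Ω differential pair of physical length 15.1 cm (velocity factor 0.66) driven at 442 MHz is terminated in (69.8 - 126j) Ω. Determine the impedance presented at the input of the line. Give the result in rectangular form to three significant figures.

λ = v/f = 0.66·c / 442 MHz = 0.448 m
βl = 2π·l/λ = 2π × 0.337 = 121°
tan(βl) = tan(121°) = -1.64
Z_in = Z_0·(Z_L + jZ_0·tanβl)/(Z_0 + jZ_L·tanβl)
     = 100·(69.8 − j290)/(-107 − j115)

Z_in ≈ 105 + j159 Ω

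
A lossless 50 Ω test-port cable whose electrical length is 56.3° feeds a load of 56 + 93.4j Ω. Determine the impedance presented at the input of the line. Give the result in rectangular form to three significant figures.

Z_in ≈ 30 − j65.5 Ω

tan(βl) = tan(56.3°) = 1.5
Z_in = Z_0·(Z_L + jZ_0·tanβl)/(Z_0 + jZ_L·tanβl)
     = 50·(56 + j168)/(-90 + j84)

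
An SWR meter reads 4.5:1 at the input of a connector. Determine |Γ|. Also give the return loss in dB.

|Γ| = (S − 1)/(S + 1) = (4.5 − 1)/(4.5 + 1) = 3.5/5.5
RL = −20·log₁₀|Γ| = −20·log₁₀(0.636)

|Γ| ≈ 0.636; return loss ≈ 3.93 dB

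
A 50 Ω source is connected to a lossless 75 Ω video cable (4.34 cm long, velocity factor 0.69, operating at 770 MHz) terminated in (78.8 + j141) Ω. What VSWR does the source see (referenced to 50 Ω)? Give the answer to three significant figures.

λ = v/f = 0.69·c / 770 MHz = 0.269 m
βl = 2π·l/λ = 2π × 0.161 = 58.1°
tan(βl) = 1.61
Z_in = Z_0·(Z_L + jZ_0·tanβl)/(Z_0 + jZ_L·tanβl) = 40.7 − j95.4 Ω
Γ_s = (Z_in − Z_s)/(Z_in + Z_s) = (-9.32 − j95.4)/(90.7 − j95.4), |Γ_s| = 0.728
VSWR = (1 + |Γ_s|)/(1 − |Γ_s|)

VSWR ≈ 6.36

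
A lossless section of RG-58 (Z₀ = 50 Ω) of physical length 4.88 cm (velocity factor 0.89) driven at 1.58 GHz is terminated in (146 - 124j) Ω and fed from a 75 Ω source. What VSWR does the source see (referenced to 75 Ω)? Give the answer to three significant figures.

VSWR ≈ 7.07

λ = v/f = 0.89·c / 1.58 GHz = 0.169 m
βl = 2π·l/λ = 2π × 0.289 = 104°
tan(βl) = -4.02
Z_in = Z_0·(Z_L + jZ_0·tanβl)/(Z_0 + jZ_L·tanβl) = 11.5 + j21.2 Ω
Γ_s = (Z_in − Z_s)/(Z_in + Z_s) = (-63.5 + j21.2)/(86.5 + j21.2), |Γ_s| = 0.752
VSWR = (1 + |Γ_s|)/(1 − |Γ_s|)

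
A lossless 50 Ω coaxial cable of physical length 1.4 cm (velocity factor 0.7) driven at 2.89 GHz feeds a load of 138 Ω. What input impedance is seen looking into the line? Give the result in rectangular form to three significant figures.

Z_in ≈ 20.3 − j16.1 Ω

λ = v/f = 0.7·c / 2.89 GHz = 0.0727 m
βl = 2π·l/λ = 2π × 0.193 = 69.4°
tan(βl) = tan(69.4°) = 2.65
Z_in = Z_0·(Z_L + jZ_0·tanβl)/(Z_0 + jZ_L·tanβl)
     = 50·(138 + j133)/(50 + j366)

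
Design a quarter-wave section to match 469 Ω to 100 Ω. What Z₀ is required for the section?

Z_qwt = √(Z_0·R_L) = √(100 × 469) = √46900

Z_qwt ≈ 217 Ω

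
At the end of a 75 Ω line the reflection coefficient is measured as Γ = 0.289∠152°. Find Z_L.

Z_L ≈ 43.1 + j12.8 Ω

Z_L = Z_0·(1 + Γ)/(1 − Γ) = 75·(0.745 + j0.136)/(1.26 − j0.136)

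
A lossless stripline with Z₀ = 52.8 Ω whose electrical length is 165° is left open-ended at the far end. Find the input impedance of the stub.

Z_in ≈ +j197 Ω

tan(βl) = -0.268
For an open-ended stub, Z_in = −jZ_0·cot(βl) = −jZ_0/tan(βl)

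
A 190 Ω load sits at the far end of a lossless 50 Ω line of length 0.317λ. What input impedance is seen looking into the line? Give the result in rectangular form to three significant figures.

βl = 2π × 0.317 = 114°
tan(βl) = tan(114°) = -2.23
Z_in = Z_0·(Z_L + jZ_0·tanβl)/(Z_0 + jZ_L·tanβl)
     = 50·(190 − j112)/(50 − j424)

Z_in ≈ 15.6 + j20.6 Ω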